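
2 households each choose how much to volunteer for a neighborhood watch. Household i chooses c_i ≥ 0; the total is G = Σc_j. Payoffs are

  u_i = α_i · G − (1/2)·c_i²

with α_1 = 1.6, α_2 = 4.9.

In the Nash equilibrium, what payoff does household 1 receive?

9.12

Household i's FOC: ∂u_i/∂c_i = α_i − c_i = 0, so c_i* = α_i.
NE contributions = (1.6, 4.9); G = 6.5.
u_1 = α_1·G − ½·(c_1)² = 1.6·6.5 − ½·1.6² = 9.12.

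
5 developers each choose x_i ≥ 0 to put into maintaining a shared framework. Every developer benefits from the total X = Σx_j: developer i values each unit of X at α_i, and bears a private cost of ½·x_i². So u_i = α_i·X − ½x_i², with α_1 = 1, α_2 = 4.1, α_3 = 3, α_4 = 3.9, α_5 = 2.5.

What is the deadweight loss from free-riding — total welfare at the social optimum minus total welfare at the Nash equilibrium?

Developer i's FOC: ∂u_i/∂x_i = α_i − x_i = 0, so x_i* = α_i.
NE contributions = (1, 4.1, 3, 3.9, 2.5); X = 14.5.
W^NE = (Σα)·X − ½Σα_i² = 14.5² − ½·48.27 = 186.115.
Planner sets x_i = Σα_j = 14.5 for every i, so X^SO = 5·14.5 = 72.5.
W^SO = (Σα)·X^SO − ½·5·(Σα)² = (5/2)·14.5² = 525.625.
Deadweight loss = W^SO − W^NE = 339.51.

339.51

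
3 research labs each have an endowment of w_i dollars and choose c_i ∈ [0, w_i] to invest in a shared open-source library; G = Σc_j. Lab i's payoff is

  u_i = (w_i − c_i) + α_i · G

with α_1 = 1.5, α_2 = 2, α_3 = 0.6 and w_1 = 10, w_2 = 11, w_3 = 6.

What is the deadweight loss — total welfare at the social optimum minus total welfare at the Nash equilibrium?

∂u_i/∂c_i = α_i − 1, so lab i contributes w_i if α_i > 1, else 0.
α_i > 1 for i ∈ {1, 2}; NE contributions (10, 11, 0), G = 21.
W^NE = Σw_i − G^NE + (Σα_i)·G^NE = 27 + 3.1·21 = 92.1.
Planner: ∂(Σu_j)/∂c_i = Σα_j − 1 = 3.1 > 0, so everyone contributes w_i; G^SO = 27, W^SO = 27 + 3.1·27 = 110.7.
Deadweight loss = 18.6.

18.6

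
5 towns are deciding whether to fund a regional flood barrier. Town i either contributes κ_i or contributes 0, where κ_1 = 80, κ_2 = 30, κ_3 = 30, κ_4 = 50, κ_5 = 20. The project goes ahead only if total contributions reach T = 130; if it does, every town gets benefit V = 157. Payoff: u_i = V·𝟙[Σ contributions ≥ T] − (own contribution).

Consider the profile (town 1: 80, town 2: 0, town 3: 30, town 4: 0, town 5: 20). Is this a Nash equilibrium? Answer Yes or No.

Total = 130 ≥ 130: provided.
Town 1 (pledges 80, payoff 77): dropping to 0 → total 50, payoff 0. No gain.
Town 2 (pledges 0, payoff 157): pledging 30 → total 160, payoff 127. No gain.
Town 3 (pledges 30, payoff 127): dropping to 0 → total 100, payoff 0. No gain.
Town 4 (pledges 0, payoff 157): pledging 50 → total 180, payoff 107. No gain.
Town 5 (pledges 20, payoff 137): dropping to 0 → total 110, payoff 0. No gain.

Yes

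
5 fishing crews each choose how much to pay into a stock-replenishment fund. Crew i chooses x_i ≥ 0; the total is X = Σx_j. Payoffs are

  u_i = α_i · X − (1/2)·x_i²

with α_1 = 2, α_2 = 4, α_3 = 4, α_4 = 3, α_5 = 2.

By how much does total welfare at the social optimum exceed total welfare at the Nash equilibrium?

Crew i's FOC: ∂u_i/∂x_i = α_i − x_i = 0, so x_i* = α_i.
NE contributions = (2, 4, 4, 3, 2); X = 15.
W^NE = (Σα)·X − ½Σα_i² = 15² − ½·49 = 200.5.
Planner sets x_i = Σα_j = 15 for every i, so X^SO = 5·15 = 75.
W^SO = (Σα)·X^SO − ½·5·(Σα)² = (5/2)·15² = 562.5.
Deadweight loss = W^SO − W^NE = 362.

362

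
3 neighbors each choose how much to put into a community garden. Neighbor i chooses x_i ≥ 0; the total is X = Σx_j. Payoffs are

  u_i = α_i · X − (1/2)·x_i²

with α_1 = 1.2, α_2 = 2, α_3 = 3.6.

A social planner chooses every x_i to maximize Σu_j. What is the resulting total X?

20.4

Planner FOC: ∂(Σu_j)/∂x_i = (Σα_j) − x_i = 0, so x_i^SO = Σα_j = 6.8 for every i; X^SO = 20.4.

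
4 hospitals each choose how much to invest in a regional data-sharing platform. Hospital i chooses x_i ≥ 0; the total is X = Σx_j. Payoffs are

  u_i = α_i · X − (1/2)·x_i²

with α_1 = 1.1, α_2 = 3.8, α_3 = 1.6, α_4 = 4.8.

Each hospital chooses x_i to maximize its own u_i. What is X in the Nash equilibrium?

Hospital i's FOC: ∂u_i/∂x_i = α_i − x_i = 0, so x_i* = α_i.
NE contributions = (1.1, 3.8, 1.6, 4.8); X = 11.3.

11.3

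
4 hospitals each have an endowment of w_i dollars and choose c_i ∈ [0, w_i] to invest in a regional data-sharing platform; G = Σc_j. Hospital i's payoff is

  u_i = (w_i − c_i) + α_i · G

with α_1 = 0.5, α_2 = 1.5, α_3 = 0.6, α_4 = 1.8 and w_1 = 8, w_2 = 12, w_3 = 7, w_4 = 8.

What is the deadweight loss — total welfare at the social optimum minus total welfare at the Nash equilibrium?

∂u_i/∂c_i = α_i − 1, so hospital i contributes w_i if α_i > 1, else 0.
α_i > 1 for i ∈ {2, 4}; NE contributions (0, 12, 0, 8), G = 20.
W^NE = Σw_i − G^NE + (Σα_i)·G^NE = 35 + 3.4·20 = 103.
Planner: ∂(Σu_j)/∂c_i = Σα_j − 1 = 3.4 > 0, so everyone contributes w_i; G^SO = 35, W^SO = 35 + 3.4·35 = 154.
Deadweight loss = 51.

51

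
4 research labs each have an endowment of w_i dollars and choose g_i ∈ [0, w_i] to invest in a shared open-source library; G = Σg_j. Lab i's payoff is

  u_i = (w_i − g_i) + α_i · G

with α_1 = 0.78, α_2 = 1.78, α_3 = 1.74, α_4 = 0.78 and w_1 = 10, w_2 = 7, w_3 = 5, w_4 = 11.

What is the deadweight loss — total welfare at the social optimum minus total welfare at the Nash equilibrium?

85.68

∂u_i/∂g_i = α_i − 1, so lab i contributes w_i if α_i > 1, else 0.
α_i > 1 for i ∈ {2, 3}; NE contributions (0, 7, 5, 0), G = 12.
W^NE = Σw_i − G^NE + (Σα_i)·G^NE = 33 + 4.08·12 = 81.96.
Planner: ∂(Σu_j)/∂g_i = Σα_j − 1 = 4.08 > 0, so everyone contributes w_i; G^SO = 33, W^SO = 33 + 4.08·33 = 167.64.
Deadweight loss = 85.68.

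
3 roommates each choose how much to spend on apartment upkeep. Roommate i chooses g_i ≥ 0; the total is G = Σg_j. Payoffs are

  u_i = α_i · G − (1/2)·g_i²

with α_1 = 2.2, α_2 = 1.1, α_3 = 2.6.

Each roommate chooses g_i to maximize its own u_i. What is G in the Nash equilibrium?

5.9

Roommate i's FOC: ∂u_i/∂g_i = α_i − g_i = 0, so g_i* = α_i.
NE contributions = (2.2, 1.1, 2.6); G = 5.9.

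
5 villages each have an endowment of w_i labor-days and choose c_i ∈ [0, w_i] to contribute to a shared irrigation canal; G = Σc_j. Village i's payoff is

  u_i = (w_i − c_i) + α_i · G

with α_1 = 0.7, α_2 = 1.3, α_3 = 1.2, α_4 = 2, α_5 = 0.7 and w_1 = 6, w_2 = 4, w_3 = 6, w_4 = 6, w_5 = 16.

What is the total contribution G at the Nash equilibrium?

∂u_i/∂c_i = α_i − 1, so village i contributes w_i if α_i > 1, else 0.
α_i > 1 for i ∈ {2, 3, 4}; NE contributions (0, 4, 6, 6, 0), G = 16.

16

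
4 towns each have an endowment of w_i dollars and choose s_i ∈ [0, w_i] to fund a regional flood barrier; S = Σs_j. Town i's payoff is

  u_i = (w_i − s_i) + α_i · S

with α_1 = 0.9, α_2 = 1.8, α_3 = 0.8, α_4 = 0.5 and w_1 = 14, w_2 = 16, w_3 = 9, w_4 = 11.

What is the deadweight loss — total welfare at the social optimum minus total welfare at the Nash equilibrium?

∂u_i/∂s_i = α_i − 1, so town i contributes w_i if α_i > 1, else 0.
α_i > 1 for i ∈ {2}; NE contributions (0, 16, 0, 0), S = 16.
W^NE = Σw_i − S^NE + (Σα_i)·S^NE = 50 + 3·16 = 98.
Planner: ∂(Σu_j)/∂s_i = Σα_j − 1 = 3 > 0, so everyone contributes w_i; S^SO = 50, W^SO = 50 + 3·50 = 200.
Deadweight loss = 102.

102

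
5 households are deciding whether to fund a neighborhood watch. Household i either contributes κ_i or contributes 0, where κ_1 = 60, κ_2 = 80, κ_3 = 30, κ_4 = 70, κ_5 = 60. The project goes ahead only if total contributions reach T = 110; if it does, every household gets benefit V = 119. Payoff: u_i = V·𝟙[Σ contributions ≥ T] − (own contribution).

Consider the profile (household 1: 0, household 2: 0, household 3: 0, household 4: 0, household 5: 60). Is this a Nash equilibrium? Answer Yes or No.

No

Total = 60 < 110: not provided.
Household 1 (pledges 0, payoff 0): pledging 60 → total 120, payoff 59. Profitable deviation.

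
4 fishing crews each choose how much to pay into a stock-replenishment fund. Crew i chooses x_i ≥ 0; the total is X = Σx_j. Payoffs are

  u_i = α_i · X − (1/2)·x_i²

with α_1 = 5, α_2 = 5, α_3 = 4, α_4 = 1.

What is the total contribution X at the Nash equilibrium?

15

Crew i's FOC: ∂u_i/∂x_i = α_i − x_i = 0, so x_i* = α_i.
NE contributions = (5, 5, 4, 1); X = 15.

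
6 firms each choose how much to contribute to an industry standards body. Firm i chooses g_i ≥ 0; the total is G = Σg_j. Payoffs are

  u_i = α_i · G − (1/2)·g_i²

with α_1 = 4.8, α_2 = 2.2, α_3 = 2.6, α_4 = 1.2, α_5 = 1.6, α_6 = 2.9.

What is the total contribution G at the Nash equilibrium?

Firm i's FOC: ∂u_i/∂g_i = α_i − g_i = 0, so g_i* = α_i.
NE contributions = (4.8, 2.2, 2.6, 1.2, 1.6, 2.9); G = 15.3.

15.3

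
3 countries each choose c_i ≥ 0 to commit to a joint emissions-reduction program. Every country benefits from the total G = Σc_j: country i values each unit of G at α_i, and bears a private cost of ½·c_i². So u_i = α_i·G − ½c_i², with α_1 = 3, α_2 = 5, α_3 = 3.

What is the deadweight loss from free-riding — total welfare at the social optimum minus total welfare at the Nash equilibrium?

Country i's FOC: ∂u_i/∂c_i = α_i − c_i = 0, so c_i* = α_i.
NE contributions = (3, 5, 3); G = 11.
W^NE = (Σα)·G − ½Σα_i² = 11² − ½·43 = 99.5.
Planner sets c_i = Σα_j = 11 for every i, so G^SO = 3·11 = 33.
W^SO = (Σα)·G^SO − ½·3·(Σα)² = (3/2)·11² = 181.5.
Deadweight loss = W^SO − W^NE = 82.

82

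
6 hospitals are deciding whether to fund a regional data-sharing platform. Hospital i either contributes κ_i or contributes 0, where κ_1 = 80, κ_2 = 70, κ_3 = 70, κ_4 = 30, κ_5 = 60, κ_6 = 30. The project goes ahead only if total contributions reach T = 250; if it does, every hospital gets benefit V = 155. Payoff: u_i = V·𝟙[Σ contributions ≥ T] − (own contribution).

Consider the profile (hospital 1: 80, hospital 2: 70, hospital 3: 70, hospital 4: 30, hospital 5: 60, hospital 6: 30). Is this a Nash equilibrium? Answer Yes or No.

Total = 340 ≥ 250: provided.
Hospital 1 (pledges 80, payoff 75): dropping to 0 → total 260, payoff 155. Profitable deviation.

No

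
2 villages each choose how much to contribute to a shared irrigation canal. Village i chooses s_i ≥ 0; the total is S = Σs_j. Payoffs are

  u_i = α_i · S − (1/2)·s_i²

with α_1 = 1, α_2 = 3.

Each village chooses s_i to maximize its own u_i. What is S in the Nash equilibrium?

4

Village i's FOC: ∂u_i/∂s_i = α_i − s_i = 0, so s_i* = α_i.
NE contributions = (1, 3); S = 4.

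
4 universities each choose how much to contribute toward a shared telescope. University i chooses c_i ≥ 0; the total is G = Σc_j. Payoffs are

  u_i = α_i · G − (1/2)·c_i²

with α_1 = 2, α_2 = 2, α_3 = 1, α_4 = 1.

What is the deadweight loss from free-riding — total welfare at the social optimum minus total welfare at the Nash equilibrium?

University i's FOC: ∂u_i/∂c_i = α_i − c_i = 0, so c_i* = α_i.
NE contributions = (2, 2, 1, 1); G = 6.
W^NE = (Σα)·G − ½Σα_i² = 6² − ½·10 = 31.
Planner sets c_i = Σα_j = 6 for every i, so G^SO = 4·6 = 24.
W^SO = (Σα)·G^SO − ½·4·(Σα)² = (4/2)·6² = 72.
Deadweight loss = W^SO − W^NE = 41.

41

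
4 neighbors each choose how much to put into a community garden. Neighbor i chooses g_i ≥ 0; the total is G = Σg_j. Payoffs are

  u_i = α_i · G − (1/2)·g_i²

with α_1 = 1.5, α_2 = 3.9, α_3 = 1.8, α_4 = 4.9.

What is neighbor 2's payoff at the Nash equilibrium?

Neighbor i's FOC: ∂u_i/∂g_i = α_i − g_i = 0, so g_i* = α_i.
NE contributions = (1.5, 3.9, 1.8, 4.9); G = 12.1.
u_2 = α_2·G − ½·(g_2)² = 3.9·12.1 − ½·3.9² = 39.585.

39.585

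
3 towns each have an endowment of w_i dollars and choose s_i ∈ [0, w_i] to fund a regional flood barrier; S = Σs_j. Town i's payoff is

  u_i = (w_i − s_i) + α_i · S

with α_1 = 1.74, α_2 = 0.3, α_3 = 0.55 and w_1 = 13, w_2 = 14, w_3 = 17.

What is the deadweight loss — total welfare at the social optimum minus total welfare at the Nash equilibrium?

∂u_i/∂s_i = α_i − 1, so town i contributes w_i if α_i > 1, else 0.
α_i > 1 for i ∈ {1}; NE contributions (13, 0, 0), S = 13.
W^NE = Σw_i − S^NE + (Σα_i)·S^NE = 44 + 1.59·13 = 64.67.
Planner: ∂(Σu_j)/∂s_i = Σα_j − 1 = 1.59 > 0, so everyone contributes w_i; S^SO = 44, W^SO = 44 + 1.59·44 = 113.96.
Deadweight loss = 49.29.

49.29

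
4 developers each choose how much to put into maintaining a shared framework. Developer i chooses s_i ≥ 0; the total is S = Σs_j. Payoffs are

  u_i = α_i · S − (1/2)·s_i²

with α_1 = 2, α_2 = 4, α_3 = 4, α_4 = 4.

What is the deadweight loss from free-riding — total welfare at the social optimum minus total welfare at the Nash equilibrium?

Developer i's FOC: ∂u_i/∂s_i = α_i − s_i = 0, so s_i* = α_i.
NE contributions = (2, 4, 4, 4); S = 14.
W^NE = (Σα)·S − ½Σα_i² = 14² − ½·52 = 170.
Planner sets s_i = Σα_j = 14 for every i, so S^SO = 4·14 = 56.
W^SO = (Σα)·S^SO − ½·4·(Σα)² = (4/2)·14² = 392.
Deadweight loss = W^SO − W^NE = 222.

222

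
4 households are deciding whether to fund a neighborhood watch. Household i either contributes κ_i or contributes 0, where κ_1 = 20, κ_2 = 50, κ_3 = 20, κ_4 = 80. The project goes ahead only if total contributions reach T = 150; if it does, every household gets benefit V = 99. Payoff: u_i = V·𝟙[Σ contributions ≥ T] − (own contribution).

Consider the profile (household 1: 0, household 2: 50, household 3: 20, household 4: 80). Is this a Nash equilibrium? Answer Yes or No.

Total = 150 ≥ 150: provided.
Household 1 (pledges 0, payoff 99): pledging 20 → total 170, payoff 79. No gain.
Household 2 (pledges 50, payoff 49): dropping to 0 → total 100, payoff 0. No gain.
Household 3 (pledges 20, payoff 79): dropping to 0 → total 130, payoff 0. No gain.
Household 4 (pledges 80, payoff 19): dropping to 0 → total 70, payoff 0. No gain.

Yes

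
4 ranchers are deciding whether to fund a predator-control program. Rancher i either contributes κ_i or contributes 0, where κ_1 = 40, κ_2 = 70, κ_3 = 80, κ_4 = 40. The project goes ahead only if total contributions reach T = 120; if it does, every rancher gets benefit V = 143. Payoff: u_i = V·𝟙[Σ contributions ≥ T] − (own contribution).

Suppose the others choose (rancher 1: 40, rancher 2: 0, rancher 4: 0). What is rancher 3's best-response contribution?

Others' total = 40. Contributing 80 brings total to 120 ≥ 120: gain V − κ_3 = 63.
Best response: 80.

80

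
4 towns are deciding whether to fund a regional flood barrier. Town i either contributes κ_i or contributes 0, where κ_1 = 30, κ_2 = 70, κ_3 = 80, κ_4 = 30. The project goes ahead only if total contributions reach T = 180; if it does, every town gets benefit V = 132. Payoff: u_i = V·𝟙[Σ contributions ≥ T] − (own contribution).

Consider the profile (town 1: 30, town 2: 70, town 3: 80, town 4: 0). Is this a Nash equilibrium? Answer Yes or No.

Yes

Total = 180 ≥ 180: provided.
Town 1 (pledges 30, payoff 102): dropping to 0 → total 150, payoff 0. No gain.
Town 2 (pledges 70, payoff 62): dropping to 0 → total 110, payoff 0. No gain.
Town 3 (pledges 80, payoff 52): dropping to 0 → total 100, payoff 0. No gain.
Town 4 (pledges 0, payoff 132): pledging 30 → total 210, payoff 102. No gain.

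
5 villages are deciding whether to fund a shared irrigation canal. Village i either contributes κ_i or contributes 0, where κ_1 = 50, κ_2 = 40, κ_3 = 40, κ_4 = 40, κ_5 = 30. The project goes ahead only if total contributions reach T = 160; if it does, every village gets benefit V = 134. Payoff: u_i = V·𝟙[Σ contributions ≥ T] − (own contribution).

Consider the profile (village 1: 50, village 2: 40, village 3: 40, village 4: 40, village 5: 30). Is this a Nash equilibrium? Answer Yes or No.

No

Total = 200 ≥ 160: provided.
Village 1 (pledges 50, payoff 84): dropping to 0 → total 150, payoff 0. No gain.
Village 2 (pledges 40, payoff 94): dropping to 0 → total 160, payoff 134. Profitable deviation.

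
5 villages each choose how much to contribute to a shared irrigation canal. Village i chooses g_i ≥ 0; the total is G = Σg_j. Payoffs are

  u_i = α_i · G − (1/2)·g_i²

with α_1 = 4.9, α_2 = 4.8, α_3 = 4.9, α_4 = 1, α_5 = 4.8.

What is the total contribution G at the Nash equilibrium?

Village i's FOC: ∂u_i/∂g_i = α_i − g_i = 0, so g_i* = α_i.
NE contributions = (4.9, 4.8, 4.9, 1, 4.8); G = 20.4.

20.4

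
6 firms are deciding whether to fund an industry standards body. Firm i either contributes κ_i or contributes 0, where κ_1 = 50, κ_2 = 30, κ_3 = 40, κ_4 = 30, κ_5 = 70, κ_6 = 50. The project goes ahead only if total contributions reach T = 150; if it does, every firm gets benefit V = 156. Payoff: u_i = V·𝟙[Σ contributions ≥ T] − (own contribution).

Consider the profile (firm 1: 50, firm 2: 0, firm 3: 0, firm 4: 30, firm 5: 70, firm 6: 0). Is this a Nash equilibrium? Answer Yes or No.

Yes

Total = 150 ≥ 150: provided.
Firm 1 (pledges 50, payoff 106): dropping to 0 → total 100, payoff 0. No gain.
Firm 2 (pledges 0, payoff 156): pledging 30 → total 180, payoff 126. No gain.
Firm 3 (pledges 0, payoff 156): pledging 40 → total 190, payoff 116. No gain.
Firm 4 (pledges 30, payoff 126): dropping to 0 → total 120, payoff 0. No gain.
Firm 5 (pledges 70, payoff 86): dropping to 0 → total 80, payoff 0. No gain.
Firm 6 (pledges 0, payoff 156): pledging 50 → total 200, payoff 106. No gain.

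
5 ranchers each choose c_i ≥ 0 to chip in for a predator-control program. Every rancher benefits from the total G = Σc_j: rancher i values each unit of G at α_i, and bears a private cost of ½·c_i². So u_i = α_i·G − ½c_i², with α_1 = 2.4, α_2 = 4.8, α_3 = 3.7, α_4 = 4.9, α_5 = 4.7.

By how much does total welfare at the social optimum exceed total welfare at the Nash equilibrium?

674.67

Rancher i's FOC: ∂u_i/∂c_i = α_i − c_i = 0, so c_i* = α_i.
NE contributions = (2.4, 4.8, 3.7, 4.9, 4.7); G = 20.5.
W^NE = (Σα)·G − ½Σα_i² = 20.5² − ½·88.59 = 375.955.
Planner sets c_i = Σα_j = 20.5 for every i, so G^SO = 5·20.5 = 102.5.
W^SO = (Σα)·G^SO − ½·5·(Σα)² = (5/2)·20.5² = 1050.625.
Deadweight loss = W^SO − W^NE = 674.67.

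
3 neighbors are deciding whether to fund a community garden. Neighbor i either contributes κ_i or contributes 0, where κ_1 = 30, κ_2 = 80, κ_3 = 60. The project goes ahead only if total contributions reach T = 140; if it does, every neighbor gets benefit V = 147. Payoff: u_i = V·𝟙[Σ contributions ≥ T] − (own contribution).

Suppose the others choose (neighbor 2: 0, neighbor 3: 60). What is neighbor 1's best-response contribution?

0

Others' total = 60. Even contributing 30 gives 90 < 140: no benefit either way.
Best response: 0.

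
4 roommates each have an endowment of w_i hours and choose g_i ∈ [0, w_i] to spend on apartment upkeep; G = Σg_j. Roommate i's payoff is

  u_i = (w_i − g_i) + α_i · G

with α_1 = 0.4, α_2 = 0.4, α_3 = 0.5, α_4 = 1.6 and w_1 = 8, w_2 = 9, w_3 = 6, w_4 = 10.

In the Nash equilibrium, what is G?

∂u_i/∂g_i = α_i − 1, so roommate i contributes w_i if α_i > 1, else 0.
α_i > 1 for i ∈ {4}; NE contributions (0, 0, 0, 10), G = 10.

10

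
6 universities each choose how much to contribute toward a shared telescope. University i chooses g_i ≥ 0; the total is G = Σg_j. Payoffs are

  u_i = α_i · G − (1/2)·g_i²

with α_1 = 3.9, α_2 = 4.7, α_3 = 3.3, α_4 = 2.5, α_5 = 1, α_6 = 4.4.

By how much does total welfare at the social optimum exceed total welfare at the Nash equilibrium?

University i's FOC: ∂u_i/∂g_i = α_i − g_i = 0, so g_i* = α_i.
NE contributions = (3.9, 4.7, 3.3, 2.5, 1, 4.4); G = 19.8.
W^NE = (Σα)·G − ½Σα_i² = 19.8² − ½·74.8 = 354.64.
Planner sets g_i = Σα_j = 19.8 for every i, so G^SO = 6·19.8 = 118.8.
W^SO = (Σα)·G^SO − ½·6·(Σα)² = (6/2)·19.8² = 1176.12.
Deadweight loss = W^SO − W^NE = 821.48.

821.48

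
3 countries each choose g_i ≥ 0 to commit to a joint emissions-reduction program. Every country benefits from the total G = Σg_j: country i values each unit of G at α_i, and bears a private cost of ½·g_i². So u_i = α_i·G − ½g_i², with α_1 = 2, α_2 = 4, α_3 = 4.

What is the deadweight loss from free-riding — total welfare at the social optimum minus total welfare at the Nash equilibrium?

Country i's FOC: ∂u_i/∂g_i = α_i − g_i = 0, so g_i* = α_i.
NE contributions = (2, 4, 4); G = 10.
W^NE = (Σα)·G − ½Σα_i² = 10² − ½·36 = 82.
Planner sets g_i = Σα_j = 10 for every i, so G^SO = 3·10 = 30.
W^SO = (Σα)·G^SO − ½·3·(Σα)² = (3/2)·10² = 150.
Deadweight loss = W^SO − W^NE = 68.

68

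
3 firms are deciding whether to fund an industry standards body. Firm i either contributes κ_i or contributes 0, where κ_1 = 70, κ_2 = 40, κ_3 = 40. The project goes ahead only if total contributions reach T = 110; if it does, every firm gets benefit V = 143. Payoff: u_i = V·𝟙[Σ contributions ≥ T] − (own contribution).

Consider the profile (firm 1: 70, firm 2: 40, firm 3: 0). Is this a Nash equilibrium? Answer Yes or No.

Total = 110 ≥ 110: provided.
Firm 1 (pledges 70, payoff 73): dropping to 0 → total 40, payoff 0. No gain.
Firm 2 (pledges 40, payoff 103): dropping to 0 → total 70, payoff 0. No gain.
Firm 3 (pledges 0, payoff 143): pledging 40 → total 150, payoff 103. No gain.

Yes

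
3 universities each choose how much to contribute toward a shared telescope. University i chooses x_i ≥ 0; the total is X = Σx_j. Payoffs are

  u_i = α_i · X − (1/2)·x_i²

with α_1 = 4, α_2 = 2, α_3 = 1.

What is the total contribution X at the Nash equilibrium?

7

University i's FOC: ∂u_i/∂x_i = α_i − x_i = 0, so x_i* = α_i.
NE contributions = (4, 2, 1); X = 7.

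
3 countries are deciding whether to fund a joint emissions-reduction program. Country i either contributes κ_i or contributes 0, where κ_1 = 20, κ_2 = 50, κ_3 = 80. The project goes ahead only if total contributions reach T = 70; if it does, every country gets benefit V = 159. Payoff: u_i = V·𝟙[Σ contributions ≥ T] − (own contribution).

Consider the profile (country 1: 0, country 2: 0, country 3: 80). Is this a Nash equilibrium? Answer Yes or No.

Total = 80 ≥ 70: provided.
Country 1 (pledges 0, payoff 159): pledging 20 → total 100, payoff 139. No gain.
Country 2 (pledges 0, payoff 159): pledging 50 → total 130, payoff 109. No gain.
Country 3 (pledges 80, payoff 79): dropping to 0 → total 0, payoff 0. No gain.

Yes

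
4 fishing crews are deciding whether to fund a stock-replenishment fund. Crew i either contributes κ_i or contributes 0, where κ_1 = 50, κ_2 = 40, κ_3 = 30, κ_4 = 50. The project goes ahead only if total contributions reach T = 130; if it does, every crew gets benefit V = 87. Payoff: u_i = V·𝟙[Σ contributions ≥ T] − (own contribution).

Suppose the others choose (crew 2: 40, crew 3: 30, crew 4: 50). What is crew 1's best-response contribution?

50

Others' total = 120. Contributing 50 brings total to 170 ≥ 130: gain V − κ_1 = 37.
Best response: 50.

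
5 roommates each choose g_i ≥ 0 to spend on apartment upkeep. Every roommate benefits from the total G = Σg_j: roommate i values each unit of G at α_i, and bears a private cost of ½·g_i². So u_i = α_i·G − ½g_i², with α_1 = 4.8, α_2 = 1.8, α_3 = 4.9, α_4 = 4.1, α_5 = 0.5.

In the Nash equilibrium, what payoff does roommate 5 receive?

Roommate i's FOC: ∂u_i/∂g_i = α_i − g_i = 0, so g_i* = α_i.
NE contributions = (4.8, 1.8, 4.9, 4.1, 0.5); G = 16.1.
u_5 = α_5·G − ½·(g_5)² = 0.5·16.1 − ½·0.5² = 7.925.

7.925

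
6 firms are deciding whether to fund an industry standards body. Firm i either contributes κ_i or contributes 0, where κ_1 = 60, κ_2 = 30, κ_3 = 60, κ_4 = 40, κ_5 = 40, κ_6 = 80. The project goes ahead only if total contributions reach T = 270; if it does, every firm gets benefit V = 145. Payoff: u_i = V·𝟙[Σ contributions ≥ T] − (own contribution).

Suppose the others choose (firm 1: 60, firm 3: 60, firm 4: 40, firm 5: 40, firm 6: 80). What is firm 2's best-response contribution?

Others' total = 280 ≥ 270; contributing adds cost 30 for no extra benefit.
Best response: 0.

0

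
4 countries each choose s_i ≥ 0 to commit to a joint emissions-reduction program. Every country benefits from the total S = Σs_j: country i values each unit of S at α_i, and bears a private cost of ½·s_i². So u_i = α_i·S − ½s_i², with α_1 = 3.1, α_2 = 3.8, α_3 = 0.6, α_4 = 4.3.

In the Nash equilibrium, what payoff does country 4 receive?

Country i's FOC: ∂u_i/∂s_i = α_i − s_i = 0, so s_i* = α_i.
NE contributions = (3.1, 3.8, 0.6, 4.3); S = 11.8.
u_4 = α_4·S − ½·(s_4)² = 4.3·11.8 − ½·4.3² = 41.495.

41.495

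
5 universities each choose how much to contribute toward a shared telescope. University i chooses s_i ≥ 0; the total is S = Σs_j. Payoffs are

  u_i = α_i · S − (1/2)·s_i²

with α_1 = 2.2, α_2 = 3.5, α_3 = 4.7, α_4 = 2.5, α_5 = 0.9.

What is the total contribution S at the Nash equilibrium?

13.8

University i's FOC: ∂u_i/∂s_i = α_i − s_i = 0, so s_i* = α_i.
NE contributions = (2.2, 3.5, 4.7, 2.5, 0.9); S = 13.8.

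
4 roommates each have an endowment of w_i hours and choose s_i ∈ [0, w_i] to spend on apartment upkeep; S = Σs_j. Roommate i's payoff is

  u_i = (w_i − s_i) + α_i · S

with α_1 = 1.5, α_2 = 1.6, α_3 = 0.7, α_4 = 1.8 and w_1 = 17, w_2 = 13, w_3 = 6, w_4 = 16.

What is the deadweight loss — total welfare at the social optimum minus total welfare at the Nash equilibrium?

27.6

∂u_i/∂s_i = α_i − 1, so roommate i contributes w_i if α_i > 1, else 0.
α_i > 1 for i ∈ {1, 2, 4}; NE contributions (17, 13, 0, 16), S = 46.
W^NE = Σw_i − S^NE + (Σα_i)·S^NE = 52 + 4.6·46 = 263.6.
Planner: ∂(Σu_j)/∂s_i = Σα_j − 1 = 4.6 > 0, so everyone contributes w_i; S^SO = 52, W^SO = 52 + 4.6·52 = 291.2.
Deadweight loss = 27.6.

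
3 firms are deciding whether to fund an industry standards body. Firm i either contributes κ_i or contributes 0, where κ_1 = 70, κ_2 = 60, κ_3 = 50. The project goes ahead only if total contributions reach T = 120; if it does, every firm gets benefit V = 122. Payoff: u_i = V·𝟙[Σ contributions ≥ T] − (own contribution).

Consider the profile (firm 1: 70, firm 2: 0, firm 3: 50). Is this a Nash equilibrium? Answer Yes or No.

Yes

Total = 120 ≥ 120: provided.
Firm 1 (pledges 70, payoff 52): dropping to 0 → total 50, payoff 0. No gain.
Firm 2 (pledges 0, payoff 122): pledging 60 → total 180, payoff 62. No gain.
Firm 3 (pledges 50, payoff 72): dropping to 0 → total 70, payoff 0. No gain.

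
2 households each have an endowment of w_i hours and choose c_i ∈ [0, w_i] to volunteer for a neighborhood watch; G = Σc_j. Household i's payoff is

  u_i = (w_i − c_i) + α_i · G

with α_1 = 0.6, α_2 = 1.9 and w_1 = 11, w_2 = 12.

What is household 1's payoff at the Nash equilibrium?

18.2

∂u_i/∂c_i = α_i − 1, so household i contributes w_i if α_i > 1, else 0.
α_i > 1 for i ∈ {2}; NE contributions (0, 12), G = 12.
u_1 = (11 − 0) + 0.6·12 = 18.2.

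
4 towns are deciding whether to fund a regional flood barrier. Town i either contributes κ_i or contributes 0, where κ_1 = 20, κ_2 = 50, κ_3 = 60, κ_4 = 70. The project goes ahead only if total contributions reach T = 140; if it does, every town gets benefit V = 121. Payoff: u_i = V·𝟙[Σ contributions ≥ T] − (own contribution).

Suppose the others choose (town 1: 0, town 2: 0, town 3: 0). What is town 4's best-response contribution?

Others' total = 0. Even contributing 70 gives 70 < 140: no benefit either way.
Best response: 0.

0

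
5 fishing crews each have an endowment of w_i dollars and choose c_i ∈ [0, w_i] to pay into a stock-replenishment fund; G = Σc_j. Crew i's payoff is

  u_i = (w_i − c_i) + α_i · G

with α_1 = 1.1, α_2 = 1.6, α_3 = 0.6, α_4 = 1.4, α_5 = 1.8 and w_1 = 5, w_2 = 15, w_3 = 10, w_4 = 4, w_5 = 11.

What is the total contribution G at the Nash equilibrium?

35

∂u_i/∂c_i = α_i − 1, so crew i contributes w_i if α_i > 1, else 0.
α_i > 1 for i ∈ {1, 2, 4, 5}; NE contributions (5, 15, 0, 4, 11), G = 35.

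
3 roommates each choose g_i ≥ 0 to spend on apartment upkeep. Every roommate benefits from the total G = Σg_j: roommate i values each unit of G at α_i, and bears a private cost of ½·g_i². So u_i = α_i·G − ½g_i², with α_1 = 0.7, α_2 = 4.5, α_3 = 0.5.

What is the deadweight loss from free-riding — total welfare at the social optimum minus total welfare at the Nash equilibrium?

26.74

Roommate i's FOC: ∂u_i/∂g_i = α_i − g_i = 0, so g_i* = α_i.
NE contributions = (0.7, 4.5, 0.5); G = 5.7.
W^NE = (Σα)·G − ½Σα_i² = 5.7² − ½·20.99 = 21.995.
Planner sets g_i = Σα_j = 5.7 for every i, so G^SO = 3·5.7 = 17.1.
W^SO = (Σα)·G^SO − ½·3·(Σα)² = (3/2)·5.7² = 48.735.
Deadweight loss = W^SO − W^NE = 26.74.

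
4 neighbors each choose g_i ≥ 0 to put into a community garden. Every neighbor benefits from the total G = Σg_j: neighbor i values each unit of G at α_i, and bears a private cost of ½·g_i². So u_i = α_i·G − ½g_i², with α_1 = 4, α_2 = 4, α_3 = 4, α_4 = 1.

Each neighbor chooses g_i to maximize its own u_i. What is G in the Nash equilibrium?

Neighbor i's FOC: ∂u_i/∂g_i = α_i − g_i = 0, so g_i* = α_i.
NE contributions = (4, 4, 4, 1); G = 13.

13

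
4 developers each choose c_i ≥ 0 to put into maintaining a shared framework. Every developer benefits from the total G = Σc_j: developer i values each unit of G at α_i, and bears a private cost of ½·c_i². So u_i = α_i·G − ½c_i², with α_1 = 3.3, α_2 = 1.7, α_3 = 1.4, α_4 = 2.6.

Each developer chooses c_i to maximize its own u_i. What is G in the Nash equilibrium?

9

Developer i's FOC: ∂u_i/∂c_i = α_i − c_i = 0, so c_i* = α_i.
NE contributions = (3.3, 1.7, 1.4, 2.6); G = 9.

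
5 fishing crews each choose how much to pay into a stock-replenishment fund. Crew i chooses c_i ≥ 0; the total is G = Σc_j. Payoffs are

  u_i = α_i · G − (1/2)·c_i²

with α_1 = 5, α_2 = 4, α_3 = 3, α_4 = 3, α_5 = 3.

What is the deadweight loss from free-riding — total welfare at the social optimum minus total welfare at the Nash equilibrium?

Crew i's FOC: ∂u_i/∂c_i = α_i − c_i = 0, so c_i* = α_i.
NE contributions = (5, 4, 3, 3, 3); G = 18.
W^NE = (Σα)·G − ½Σα_i² = 18² − ½·68 = 290.
Planner sets c_i = Σα_j = 18 for every i, so G^SO = 5·18 = 90.
W^SO = (Σα)·G^SO − ½·5·(Σα)² = (5/2)·18² = 810.
Deadweight loss = W^SO − W^NE = 520.

520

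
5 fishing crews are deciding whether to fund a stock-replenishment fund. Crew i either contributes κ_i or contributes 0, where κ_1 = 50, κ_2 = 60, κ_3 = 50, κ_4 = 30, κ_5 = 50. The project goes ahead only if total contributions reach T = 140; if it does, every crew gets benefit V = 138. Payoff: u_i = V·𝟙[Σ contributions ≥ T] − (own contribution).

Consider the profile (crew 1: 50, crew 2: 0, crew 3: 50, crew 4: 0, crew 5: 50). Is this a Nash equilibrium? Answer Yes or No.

Total = 150 ≥ 140: provided.
Crew 1 (pledges 50, payoff 88): dropping to 0 → total 100, payoff 0. No gain.
Crew 2 (pledges 0, payoff 138): pledging 60 → total 210, payoff 78. No gain.
Crew 3 (pledges 50, payoff 88): dropping to 0 → total 100, payoff 0. No gain.
Crew 4 (pledges 0, payoff 138): pledging 30 → total 180, payoff 108. No gain.
Crew 5 (pledges 50, payoff 88): dropping to 0 → total 100, payoff 0. No gain.

Yes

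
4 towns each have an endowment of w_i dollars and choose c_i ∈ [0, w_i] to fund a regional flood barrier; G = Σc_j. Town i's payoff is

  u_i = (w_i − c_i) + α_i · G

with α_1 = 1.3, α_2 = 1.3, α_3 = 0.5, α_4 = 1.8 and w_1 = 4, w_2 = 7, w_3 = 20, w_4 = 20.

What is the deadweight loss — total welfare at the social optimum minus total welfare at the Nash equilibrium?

78

∂u_i/∂c_i = α_i − 1, so town i contributes w_i if α_i > 1, else 0.
α_i > 1 for i ∈ {1, 2, 4}; NE contributions (4, 7, 0, 20), G = 31.
W^NE = Σw_i − G^NE + (Σα_i)·G^NE = 51 + 3.9·31 = 171.9.
Planner: ∂(Σu_j)/∂c_i = Σα_j − 1 = 3.9 > 0, so everyone contributes w_i; G^SO = 51, W^SO = 51 + 3.9·51 = 249.9.
Deadweight loss = 78.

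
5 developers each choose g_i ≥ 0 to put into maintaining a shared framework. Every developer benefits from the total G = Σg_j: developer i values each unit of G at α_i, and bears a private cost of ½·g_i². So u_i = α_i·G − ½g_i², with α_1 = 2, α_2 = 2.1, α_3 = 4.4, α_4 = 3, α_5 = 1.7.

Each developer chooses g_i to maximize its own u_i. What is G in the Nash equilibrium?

13.2

Developer i's FOC: ∂u_i/∂g_i = α_i − g_i = 0, so g_i* = α_i.
NE contributions = (2, 2.1, 4.4, 3, 1.7); G = 13.2.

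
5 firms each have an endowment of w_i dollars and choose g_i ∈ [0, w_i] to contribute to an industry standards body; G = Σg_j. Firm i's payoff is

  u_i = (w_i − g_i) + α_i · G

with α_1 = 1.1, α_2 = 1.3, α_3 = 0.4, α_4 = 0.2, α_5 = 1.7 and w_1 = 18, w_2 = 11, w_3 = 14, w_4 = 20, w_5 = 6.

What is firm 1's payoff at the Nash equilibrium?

38.5

∂u_i/∂g_i = α_i − 1, so firm i contributes w_i if α_i > 1, else 0.
α_i > 1 for i ∈ {1, 2, 5}; NE contributions (18, 11, 0, 0, 6), G = 35.
u_1 = (18 − 18) + 1.1·35 = 38.5.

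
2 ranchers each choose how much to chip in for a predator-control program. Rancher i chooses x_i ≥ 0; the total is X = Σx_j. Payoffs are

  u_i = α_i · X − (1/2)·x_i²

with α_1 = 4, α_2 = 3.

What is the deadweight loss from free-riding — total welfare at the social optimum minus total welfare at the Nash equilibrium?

Rancher i's FOC: ∂u_i/∂x_i = α_i − x_i = 0, so x_i* = α_i.
NE contributions = (4, 3); X = 7.
W^NE = (Σα)·X − ½Σα_i² = 7² − ½·25 = 36.5.
Planner sets x_i = Σα_j = 7 for every i, so X^SO = 2·7 = 14.
W^SO = (Σα)·X^SO − ½·2·(Σα)² = (2/2)·7² = 49.
Deadweight loss = W^SO − W^NE = 12.5.

12.5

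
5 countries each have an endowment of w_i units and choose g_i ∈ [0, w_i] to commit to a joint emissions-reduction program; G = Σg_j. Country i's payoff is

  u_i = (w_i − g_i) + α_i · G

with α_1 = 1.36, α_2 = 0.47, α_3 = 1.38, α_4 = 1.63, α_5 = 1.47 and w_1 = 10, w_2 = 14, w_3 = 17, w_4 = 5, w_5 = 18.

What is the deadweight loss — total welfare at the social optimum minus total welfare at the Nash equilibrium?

∂u_i/∂g_i = α_i − 1, so country i contributes w_i if α_i > 1, else 0.
α_i > 1 for i ∈ {1, 3, 4, 5}; NE contributions (10, 0, 17, 5, 18), G = 50.
W^NE = Σw_i − G^NE + (Σα_i)·G^NE = 64 + 5.31·50 = 329.5.
Planner: ∂(Σu_j)/∂g_i = Σα_j − 1 = 5.31 > 0, so everyone contributes w_i; G^SO = 64, W^SO = 64 + 5.31·64 = 403.84.
Deadweight loss = 74.34.

74.34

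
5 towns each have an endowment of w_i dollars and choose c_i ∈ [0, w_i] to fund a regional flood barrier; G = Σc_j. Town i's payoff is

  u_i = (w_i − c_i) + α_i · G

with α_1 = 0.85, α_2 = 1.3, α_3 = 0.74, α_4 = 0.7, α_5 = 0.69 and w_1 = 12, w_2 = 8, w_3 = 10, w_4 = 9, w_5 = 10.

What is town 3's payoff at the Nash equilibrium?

∂u_i/∂c_i = α_i − 1, so town i contributes w_i if α_i > 1, else 0.
α_i > 1 for i ∈ {2}; NE contributions (0, 8, 0, 0, 0), G = 8.
u_3 = (10 − 0) + 0.74·8 = 15.92.

15.92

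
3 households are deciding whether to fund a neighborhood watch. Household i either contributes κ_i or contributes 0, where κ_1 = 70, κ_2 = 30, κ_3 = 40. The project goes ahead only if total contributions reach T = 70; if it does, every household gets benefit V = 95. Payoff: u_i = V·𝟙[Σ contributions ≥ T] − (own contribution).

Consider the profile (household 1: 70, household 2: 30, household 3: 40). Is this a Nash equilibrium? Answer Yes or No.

No

Total = 140 ≥ 70: provided.
Household 1 (pledges 70, payoff 25): dropping to 0 → total 70, payoff 95. Profitable deviation.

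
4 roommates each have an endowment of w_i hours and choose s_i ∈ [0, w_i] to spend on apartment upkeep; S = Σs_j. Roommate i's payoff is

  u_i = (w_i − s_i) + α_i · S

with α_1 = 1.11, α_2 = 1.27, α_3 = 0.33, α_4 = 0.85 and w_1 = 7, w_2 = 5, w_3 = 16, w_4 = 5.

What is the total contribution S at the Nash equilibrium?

12

∂u_i/∂s_i = α_i − 1, so roommate i contributes w_i if α_i > 1, else 0.
α_i > 1 for i ∈ {1, 2}; NE contributions (7, 5, 0, 0), S = 12.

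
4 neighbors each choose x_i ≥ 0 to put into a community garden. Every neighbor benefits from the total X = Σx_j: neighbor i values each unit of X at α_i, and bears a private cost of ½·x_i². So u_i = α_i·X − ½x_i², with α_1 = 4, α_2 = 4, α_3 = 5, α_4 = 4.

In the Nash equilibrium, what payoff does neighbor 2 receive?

Neighbor i's FOC: ∂u_i/∂x_i = α_i − x_i = 0, so x_i* = α_i.
NE contributions = (4, 4, 5, 4); X = 17.
u_2 = α_2·X − ½·(x_2)² = 4·17 − ½·4² = 60.

60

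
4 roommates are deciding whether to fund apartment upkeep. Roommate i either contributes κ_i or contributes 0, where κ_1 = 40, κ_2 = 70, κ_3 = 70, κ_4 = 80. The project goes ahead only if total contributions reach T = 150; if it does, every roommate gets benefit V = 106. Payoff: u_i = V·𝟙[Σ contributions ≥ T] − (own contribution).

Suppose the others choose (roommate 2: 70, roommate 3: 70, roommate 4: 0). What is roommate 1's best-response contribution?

40

Others' total = 140. Contributing 40 brings total to 180 ≥ 150: gain V − κ_1 = 66.
Best response: 40.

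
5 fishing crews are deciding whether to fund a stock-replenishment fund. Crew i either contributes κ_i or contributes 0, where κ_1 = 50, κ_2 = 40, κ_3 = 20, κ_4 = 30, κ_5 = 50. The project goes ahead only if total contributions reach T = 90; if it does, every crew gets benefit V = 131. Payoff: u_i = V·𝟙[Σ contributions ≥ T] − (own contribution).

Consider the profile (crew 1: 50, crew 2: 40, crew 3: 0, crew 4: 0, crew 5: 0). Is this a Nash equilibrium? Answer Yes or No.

Yes

Total = 90 ≥ 90: provided.
Crew 1 (pledges 50, payoff 81): dropping to 0 → total 40, payoff 0. No gain.
Crew 2 (pledges 40, payoff 91): dropping to 0 → total 50, payoff 0. No gain.
Crew 3 (pledges 0, payoff 131): pledging 20 → total 110, payoff 111. No gain.
Crew 4 (pledges 0, payoff 131): pledging 30 → total 120, payoff 101. No gain.
Crew 5 (pledges 0, payoff 131): pledging 50 → total 140, payoff 81. No gain.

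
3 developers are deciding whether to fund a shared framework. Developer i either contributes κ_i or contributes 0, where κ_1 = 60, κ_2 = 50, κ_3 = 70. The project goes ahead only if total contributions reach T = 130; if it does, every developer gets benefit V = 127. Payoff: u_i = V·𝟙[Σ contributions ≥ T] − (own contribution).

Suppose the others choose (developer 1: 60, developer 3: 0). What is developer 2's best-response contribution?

0

Others' total = 60. Even contributing 50 gives 110 < 130: no benefit either way.
Best response: 0.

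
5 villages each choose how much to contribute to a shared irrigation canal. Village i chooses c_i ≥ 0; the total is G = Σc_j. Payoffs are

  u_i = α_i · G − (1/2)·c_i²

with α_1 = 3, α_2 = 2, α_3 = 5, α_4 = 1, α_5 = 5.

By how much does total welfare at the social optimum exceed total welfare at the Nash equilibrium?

416

Village i's FOC: ∂u_i/∂c_i = α_i − c_i = 0, so c_i* = α_i.
NE contributions = (3, 2, 5, 1, 5); G = 16.
W^NE = (Σα)·G − ½Σα_i² = 16² − ½·64 = 224.
Planner sets c_i = Σα_j = 16 for every i, so G^SO = 5·16 = 80.
W^SO = (Σα)·G^SO − ½·5·(Σα)² = (5/2)·16² = 640.
Deadweight loss = W^SO − W^NE = 416.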